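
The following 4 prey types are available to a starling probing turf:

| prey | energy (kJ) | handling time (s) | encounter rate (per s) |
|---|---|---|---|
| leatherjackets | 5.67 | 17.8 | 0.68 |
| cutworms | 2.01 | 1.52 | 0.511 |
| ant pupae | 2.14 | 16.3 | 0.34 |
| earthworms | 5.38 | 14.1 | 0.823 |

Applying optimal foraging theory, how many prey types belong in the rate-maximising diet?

Profitabilities (E/h, kJ/s): cutworms 1.32, earthworms 0.382, leatherjackets 0.319, ant pupae 0.131. Add prey in this order while the next type's profitability exceeds the intake rate on those already taken.
Rate on top 1: 0.5781. earthworms: 0.382 < 0.5781 → exclude; stop.
Optimal diet: cutworms — 1 of 4 types.

1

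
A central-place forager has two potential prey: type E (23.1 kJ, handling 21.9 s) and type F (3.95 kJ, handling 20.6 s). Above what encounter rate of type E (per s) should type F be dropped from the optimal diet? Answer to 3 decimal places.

0.010 per s

At the threshold, the rate on type E alone equals the profitability of type F: λ·23.1/(1 + λ·21.9) = 3.95/20.6 = 0.1917.
Rearranging, λ(23.1 − 0.1917×21.9) = 0.1917, so λ = 0.1917/18.9 = 0.01014 per s.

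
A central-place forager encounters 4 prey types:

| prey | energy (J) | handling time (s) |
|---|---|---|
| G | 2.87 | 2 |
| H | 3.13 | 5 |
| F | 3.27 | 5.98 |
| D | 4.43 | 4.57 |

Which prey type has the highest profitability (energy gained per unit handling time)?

G

In descending order of E/h:
G: 2.87/2 = 1.44 J/s
D: 4.43/4.57 = 0.969 J/s
H: 3.13/5 = 0.626 J/s
F: 3.27/5.98 = 0.547 J/s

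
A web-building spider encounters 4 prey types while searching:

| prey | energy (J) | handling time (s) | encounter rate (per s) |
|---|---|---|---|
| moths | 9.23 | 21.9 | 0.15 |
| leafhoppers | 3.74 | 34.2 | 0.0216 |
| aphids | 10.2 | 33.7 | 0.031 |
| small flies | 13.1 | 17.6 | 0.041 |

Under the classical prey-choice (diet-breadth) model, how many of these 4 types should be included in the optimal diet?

Rank by E/h (J/s): small flies 0.744, moths 0.421, aphids 0.303, leafhoppers 0.109. Include each in turn until the next type's E/h falls below the running intake rate.
Rate on top 1: 0.312. moths: 0.421 > 0.312 → include.
Rate on top 2: 0.3838. aphids: 0.303 < 0.3838 → exclude; stop.
Optimal diet: small flies, moths — 2 of 4 types.

2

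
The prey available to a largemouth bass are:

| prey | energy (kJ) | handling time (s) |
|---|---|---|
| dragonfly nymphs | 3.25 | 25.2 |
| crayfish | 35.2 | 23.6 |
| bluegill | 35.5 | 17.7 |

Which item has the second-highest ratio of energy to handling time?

In descending order of E/h:
bluegill: 35.5/17.7 = 2.01 kJ/s
crayfish: 35.2/23.6 = 1.49 kJ/s
dragonfly nymphs: 3.25/25.2 = 0.129 kJ/s

crayfish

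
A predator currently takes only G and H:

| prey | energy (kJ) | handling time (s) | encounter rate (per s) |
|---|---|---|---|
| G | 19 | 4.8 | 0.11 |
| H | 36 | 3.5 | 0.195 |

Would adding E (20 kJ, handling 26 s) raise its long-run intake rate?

No

Current rate: (0.11×19 + 0.195×36)/(1 + 0.11×4.8 + 0.195×3.5) = 4.121 kJ/s.
Profitability of E: 20/26 = 0.7692 kJ/s.
0.7692 < 4.121, so adding E would lower the average — exclude it.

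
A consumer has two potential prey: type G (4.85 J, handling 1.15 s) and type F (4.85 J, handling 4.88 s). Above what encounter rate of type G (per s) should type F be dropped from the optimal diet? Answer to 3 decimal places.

0.268 per s

The zero-one rule: include type F iff E₂/h₂ > λE₁/(1+λh₁). Equality gives the switch point.
λE₁h₂ = E₂ + λE₂h₁ ⇒ λ = E₂/(E₁h₂ − E₂h₁) = 4.85/(23.67 − 5.577) = 0.2681 per s.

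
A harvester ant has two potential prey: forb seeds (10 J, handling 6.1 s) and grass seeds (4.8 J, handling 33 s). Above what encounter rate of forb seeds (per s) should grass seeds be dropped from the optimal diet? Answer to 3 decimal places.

Drop grass seeds once their profitability E₂/h₂ falls below the rate achievable on forb seeds alone: E₂/h₂ = λE₁/(1 + λh₁).
Solve for λ: λE₁h₂ = E₂(1 + λh₁) → λ(E₁h₂ − E₂h₁) = E₂ → λ = E₂/(E₁h₂ − E₂h₁).
λ = 4.8/(10×33 − 4.8×6.1) = 4.8/300.7 = 0.01596 per s.

0.016 per s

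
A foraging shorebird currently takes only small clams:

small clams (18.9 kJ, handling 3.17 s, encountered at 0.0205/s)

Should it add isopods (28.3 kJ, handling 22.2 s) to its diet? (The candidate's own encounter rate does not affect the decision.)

Yes

Current rate: (0.0205×18.9)/(1 + 0.0205×3.17) = 0.3638 kJ/s.
Profitability of isopods: 28.3/22.2 = 1.275 kJ/s.
Since 1.275 > R, including isopods increases the long-run rate.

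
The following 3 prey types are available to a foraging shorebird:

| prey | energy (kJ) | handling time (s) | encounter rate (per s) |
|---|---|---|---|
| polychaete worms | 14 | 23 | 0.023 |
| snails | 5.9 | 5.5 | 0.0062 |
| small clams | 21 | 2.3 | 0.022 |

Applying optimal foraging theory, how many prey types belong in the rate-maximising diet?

3

Rank by E/h (kJ/s): small clams 9.13, snails 1.07, polychaete worms 0.609. Include each in turn until the next type's E/h falls below the running intake rate.
Rate on top 1: 0.4397. snails: 1.07 > 0.4397 → include.
Rate on top 2: 0.4596. polychaete worms: 0.609 > 0.4596 → include.
Optimal diet: small clams, snails, polychaete worms — 3 of 3 types.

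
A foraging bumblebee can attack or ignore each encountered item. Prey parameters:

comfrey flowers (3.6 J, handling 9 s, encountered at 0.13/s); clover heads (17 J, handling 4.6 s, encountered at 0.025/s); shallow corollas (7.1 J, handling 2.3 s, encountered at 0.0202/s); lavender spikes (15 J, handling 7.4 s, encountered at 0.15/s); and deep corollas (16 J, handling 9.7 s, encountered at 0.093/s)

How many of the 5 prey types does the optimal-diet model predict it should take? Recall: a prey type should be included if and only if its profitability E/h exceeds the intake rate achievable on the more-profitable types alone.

4

Rank by E/h (J/s): clover heads 3.7, shallow corollas 3.09, lavender spikes 2.03, deep corollas 1.65, comfrey flowers 0.4. Include each in turn until the next type's E/h falls below the running intake rate.
Rate on top 1: 0.3812. shallow corollas: 3.09 > 0.3812 → include.
Rate on top 2: 0.4894. lavender spikes: 2.03 > 0.4894 → include.
Rate on top 3: 1.241. deep corollas: 1.65 > 1.241 → include.
Rate on top 4: 1.357. comfrey flowers: 0.4 < 1.357 → exclude; stop.
Optimal diet: clover heads, shallow corollas, lavender spikes, deep corollas — 4 of 5 types.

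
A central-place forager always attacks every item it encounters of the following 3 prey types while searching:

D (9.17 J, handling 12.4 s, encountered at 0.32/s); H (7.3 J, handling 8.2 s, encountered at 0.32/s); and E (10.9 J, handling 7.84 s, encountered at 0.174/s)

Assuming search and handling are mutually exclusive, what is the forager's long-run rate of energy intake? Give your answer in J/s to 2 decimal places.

0.80 J/s

Energy encountered per unit search time: 0.32×9.17 + 0.32×7.3 + 0.174×10.9 = 7.167 J/s.
Handling time per unit search time: 0.32×12.4 + 0.32×8.2 + 0.174×7.84 = 7.956.
Rate = 7.167/(1 + 7.956) = 0.8002 J/s.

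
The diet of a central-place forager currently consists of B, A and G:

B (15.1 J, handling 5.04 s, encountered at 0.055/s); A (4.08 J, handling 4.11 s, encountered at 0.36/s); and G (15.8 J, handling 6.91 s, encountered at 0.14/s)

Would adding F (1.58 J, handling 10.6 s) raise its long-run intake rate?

On B, A and G alone, R = ΣλE/(1+Σλh) = 4.511/3.724 = 1.211 J/s.
Profitability of F: 1.58/10.6 = 0.1491 J/s.
0.1491 < 1.211, so adding F would lower the average — exclude it.

No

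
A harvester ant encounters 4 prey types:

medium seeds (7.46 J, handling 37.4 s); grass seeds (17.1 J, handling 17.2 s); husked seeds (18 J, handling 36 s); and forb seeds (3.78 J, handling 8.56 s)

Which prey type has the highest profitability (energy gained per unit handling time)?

grass seeds

Profitability E/h (J/s): medium seeds = 7.46/37.4 = 0.199, grass seeds = 17.1/17.2 = 0.994, husked seeds = 18/36 = 0.5, forb seeds = 3.78/8.56 = 0.442.
Ranked: grass seeds > husked seeds > forb seeds > medium seeds.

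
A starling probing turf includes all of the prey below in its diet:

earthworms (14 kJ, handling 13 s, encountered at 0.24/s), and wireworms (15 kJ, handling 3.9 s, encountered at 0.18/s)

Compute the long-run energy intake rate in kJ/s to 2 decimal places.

1.26 kJ/s

R = (0.24×14 + 0.18×15) / (1 + 0.24×13 + 0.18×3.9) = 6.06/4.822 = 1.257 kJ/s.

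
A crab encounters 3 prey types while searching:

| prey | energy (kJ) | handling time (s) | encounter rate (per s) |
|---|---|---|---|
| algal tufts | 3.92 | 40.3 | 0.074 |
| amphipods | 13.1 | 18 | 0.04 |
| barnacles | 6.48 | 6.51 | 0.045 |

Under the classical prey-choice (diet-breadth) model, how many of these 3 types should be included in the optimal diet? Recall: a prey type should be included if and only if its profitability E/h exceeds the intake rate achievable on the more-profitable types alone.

Profitabilities (E/h, kJ/s): barnacles 0.995, amphipods 0.728, algal tufts 0.0973. Add prey in this order while the next type's profitability exceeds the intake rate on those already taken.
Rate on top 1: 0.2255. amphipods: 0.728 > 0.2255 → include.
Rate on top 2: 0.4052. algal tufts: 0.0973 < 0.4052 → exclude; stop.
Optimal diet: barnacles, amphipods — 2 of 3 types.

2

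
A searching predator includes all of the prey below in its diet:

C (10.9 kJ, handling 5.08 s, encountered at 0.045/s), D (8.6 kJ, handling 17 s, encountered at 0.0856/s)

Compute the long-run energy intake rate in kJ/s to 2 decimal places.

R = (0.045×10.9 + 0.0856×8.6) / (1 + 0.045×5.08 + 0.0856×17) = 1.227/2.684 = 0.4571 kJ/s.

0.46 kJ/s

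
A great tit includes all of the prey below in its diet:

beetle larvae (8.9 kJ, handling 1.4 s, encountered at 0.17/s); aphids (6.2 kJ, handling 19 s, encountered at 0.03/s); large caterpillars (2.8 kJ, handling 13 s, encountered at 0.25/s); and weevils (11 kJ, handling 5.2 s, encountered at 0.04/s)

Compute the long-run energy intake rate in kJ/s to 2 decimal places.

0.54 kJ/s

Energy encountered per unit search time: 0.17×8.9 + 0.03×6.2 + 0.25×2.8 + 0.04×11 = 2.839 kJ/s.
Handling time per unit search time: 0.17×1.4 + 0.03×19 + 0.25×13 + 0.04×5.2 = 4.266.
Rate = 2.839/(1 + 4.266) = 0.5391 kJ/s.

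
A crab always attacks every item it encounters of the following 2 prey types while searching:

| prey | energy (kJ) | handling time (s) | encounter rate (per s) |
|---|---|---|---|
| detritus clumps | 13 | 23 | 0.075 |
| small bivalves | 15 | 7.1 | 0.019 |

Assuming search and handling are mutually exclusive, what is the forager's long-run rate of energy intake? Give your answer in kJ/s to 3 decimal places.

0.441 kJ/s

R = (0.075×13 + 0.019×15) / (1 + 0.075×23 + 0.019×7.1) = 1.26/2.86 = 0.4406 kJ/s.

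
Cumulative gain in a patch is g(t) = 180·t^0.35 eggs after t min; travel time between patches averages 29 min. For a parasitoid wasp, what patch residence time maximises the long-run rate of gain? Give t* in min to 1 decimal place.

15.6 min

By the marginal value theorem, leave when the instantaneous gain rate g'(t) equals the habitat-wide average g(t)/(T + t).
g'(t) = 0.35·180·t^-0.65. Setting 0.35·180·t^-0.65 = 180·t^0.35/(29+t) gives 0.35(29+t) = t, so 0.65·t = 0.35×29.
t* = 0.35×29/0.65 = 15.62 min.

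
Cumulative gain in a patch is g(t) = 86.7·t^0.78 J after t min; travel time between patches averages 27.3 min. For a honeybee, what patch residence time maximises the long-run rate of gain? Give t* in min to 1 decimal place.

Optimal t* satisfies g'(t*) = g(t*)/(T + t*).
g'(t) = 0.78·86.7·t^-0.22. Setting 0.78·86.7·t^-0.22 = 86.7·t^0.78/(27.3+t) gives 0.78(27.3+t) = t, so 0.22·t = 0.78×27.3.
t* = 0.78×27.3/0.22 = 96.79 min.

96.8 min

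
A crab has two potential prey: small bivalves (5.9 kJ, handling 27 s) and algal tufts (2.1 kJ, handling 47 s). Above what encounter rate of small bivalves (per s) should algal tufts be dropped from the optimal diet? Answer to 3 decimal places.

0.010 per s

The zero-one rule: include algal tufts iff E₂/h₂ > λE₁/(1+λh₁). Equality gives the switch point.
λE₁h₂ = E₂ + λE₂h₁ ⇒ λ = E₂/(E₁h₂ − E₂h₁) = 2.1/(277.3 − 56.7) = 0.009519 per s.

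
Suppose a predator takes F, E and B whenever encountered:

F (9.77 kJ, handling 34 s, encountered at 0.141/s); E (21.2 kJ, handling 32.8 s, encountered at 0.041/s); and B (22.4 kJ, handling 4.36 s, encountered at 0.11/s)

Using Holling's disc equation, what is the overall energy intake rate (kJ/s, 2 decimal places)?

R = Σλ_iE_i / (1 + Σλ_ih_i)
Numerator: 0.141×9.77 + 0.041×21.2 + 0.11×22.4 = 4.711
Denominator: 1 + 0.141×34 + 0.041×32.8 + 0.11×4.36 = 7.618
R = 4.711/7.618 = 0.6183 kJ/s

0.62 kJ/s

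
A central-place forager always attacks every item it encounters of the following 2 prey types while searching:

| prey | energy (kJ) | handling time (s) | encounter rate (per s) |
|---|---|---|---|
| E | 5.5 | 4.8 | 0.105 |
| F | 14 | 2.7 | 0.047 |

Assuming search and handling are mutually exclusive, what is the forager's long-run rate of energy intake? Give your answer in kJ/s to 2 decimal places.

0.76 kJ/s

Energy encountered per unit search time: 0.105×5.5 + 0.047×14 = 1.236 kJ/s.
Handling time per unit search time: 0.105×4.8 + 0.047×2.7 = 0.6309.
Rate = 1.236/(1 + 0.6309) = 0.7576 kJ/s.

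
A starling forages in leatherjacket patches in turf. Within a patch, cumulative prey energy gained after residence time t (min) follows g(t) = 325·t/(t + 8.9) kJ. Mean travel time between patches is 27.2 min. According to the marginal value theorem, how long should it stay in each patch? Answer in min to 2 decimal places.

By the marginal value theorem, leave when the instantaneous gain rate g'(t) equals the habitat-wide average g(t)/(T + t).
g'(t) = 325·8.9/(t + 8.9)². Setting 325·8.9/(t+8.9)² = 325t/[(t+8.9)(27.2+t)] gives 8.9(27.2+t) = t(t+8.9), so t² = 8.9×27.2 = 242.1.
t* = √242.1 = 15.56 min.

15.56 min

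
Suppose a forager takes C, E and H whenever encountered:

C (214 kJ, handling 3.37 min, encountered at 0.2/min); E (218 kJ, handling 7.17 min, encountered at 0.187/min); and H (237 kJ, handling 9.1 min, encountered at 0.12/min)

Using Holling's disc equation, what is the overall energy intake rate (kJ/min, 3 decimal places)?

Energy encountered per unit search time: 0.2×214 + 0.187×218 + 0.12×237 = 112 kJ/min.
Handling time per unit search time: 0.2×3.37 + 0.187×7.17 + 0.12×9.1 = 3.107.
Rate = 112/(1 + 3.107) = 27.27 kJ/min.

27.273 kJ/min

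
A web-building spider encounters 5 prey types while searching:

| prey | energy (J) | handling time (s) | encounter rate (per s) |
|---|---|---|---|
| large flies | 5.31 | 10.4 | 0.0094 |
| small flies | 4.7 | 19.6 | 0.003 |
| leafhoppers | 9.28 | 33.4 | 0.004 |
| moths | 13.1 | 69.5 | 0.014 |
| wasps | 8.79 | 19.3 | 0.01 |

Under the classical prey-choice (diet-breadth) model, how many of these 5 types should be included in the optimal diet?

5

Profitabilities (E/h, J/s): large flies 0.511, wasps 0.455, leafhoppers 0.278, small flies 0.24, moths 0.188. Add prey in this order while the next type's profitability exceeds the intake rate on those already taken.
Rate on top 1: 0.04547. wasps: 0.455 > 0.04547 → include.
Rate on top 2: 0.1068. leafhoppers: 0.278 > 0.1068 → include.
Rate on top 3: 0.1228. small flies: 0.24 > 0.1228 → include.
Rate on top 4: 0.1275. moths: 0.188 > 0.1275 → include.
Optimal diet: large flies, wasps, leafhoppers, small flies, moths — 5 of 5 types.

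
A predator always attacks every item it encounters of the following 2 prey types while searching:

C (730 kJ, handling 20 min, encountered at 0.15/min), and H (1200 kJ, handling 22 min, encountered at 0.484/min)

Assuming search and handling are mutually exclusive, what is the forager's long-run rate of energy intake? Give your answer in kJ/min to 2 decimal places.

R = (0.15×730 + 0.484×1200) / (1 + 0.15×20 + 0.484×22) = 690.3/14.65 = 47.13 kJ/min.

47.13 kJ/min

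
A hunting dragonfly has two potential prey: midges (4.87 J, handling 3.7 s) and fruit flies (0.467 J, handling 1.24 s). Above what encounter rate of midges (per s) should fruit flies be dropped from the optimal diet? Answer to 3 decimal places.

0.108 per s

Drop fruit flies once their profitability E₂/h₂ falls below the rate achievable on midges alone: E₂/h₂ = λE₁/(1 + λh₁).
Solve for λ: λE₁h₂ = E₂(1 + λh₁) → λ(E₁h₂ − E₂h₁) = E₂ → λ = E₂/(E₁h₂ − E₂h₁).
λ = 0.467/(4.87×1.24 − 0.467×3.7) = 0.467/4.311 = 0.1083 per s.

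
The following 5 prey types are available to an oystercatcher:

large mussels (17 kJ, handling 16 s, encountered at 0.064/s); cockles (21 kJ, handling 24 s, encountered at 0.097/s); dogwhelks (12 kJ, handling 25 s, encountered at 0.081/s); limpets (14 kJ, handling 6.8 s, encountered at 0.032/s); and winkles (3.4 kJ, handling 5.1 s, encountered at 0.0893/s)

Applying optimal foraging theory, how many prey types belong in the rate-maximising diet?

Profitabilities (E/h, kJ/s): limpets 2.06, large mussels 1.06, cockles 0.875, winkles 0.667, dogwhelks 0.48. Add prey in this order while the next type's profitability exceeds the intake rate on those already taken.
Rate on top 1: 0.3679. large mussels: 1.06 > 0.3679 → include.
Rate on top 2: 0.6852. cockles: 0.875 > 0.6852 → include.
Rate on top 3: 0.7819. winkles: 0.667 < 0.7819 → exclude; stop.
Optimal diet: limpets, large mussels, cockles — 3 of 5 types.

3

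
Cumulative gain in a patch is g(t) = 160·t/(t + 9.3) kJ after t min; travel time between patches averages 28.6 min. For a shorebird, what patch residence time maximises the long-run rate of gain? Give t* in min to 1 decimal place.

By the marginal value theorem, leave when the instantaneous gain rate g'(t) equals the habitat-wide average g(t)/(T + t).
g'(t) = 160·9.3/(t + 9.3)². Setting 160·9.3/(t+9.3)² = 160t/[(t+9.3)(28.6+t)] gives 9.3(28.6+t) = t(t+9.3), so t² = 9.3×28.6 = 266.
t* = √266 = 16.31 min.

16.3 min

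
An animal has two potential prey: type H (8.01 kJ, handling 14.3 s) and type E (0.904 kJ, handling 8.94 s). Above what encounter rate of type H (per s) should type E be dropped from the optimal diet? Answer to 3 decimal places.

At the threshold, the rate on type H alone equals the profitability of type E: λ·8.01/(1 + λ·14.3) = 0.904/8.94 = 0.1011.
Rearranging, λ(8.01 − 0.1011×14.3) = 0.1011, so λ = 0.1011/6.564 = 0.01541 per s.

0.015 per s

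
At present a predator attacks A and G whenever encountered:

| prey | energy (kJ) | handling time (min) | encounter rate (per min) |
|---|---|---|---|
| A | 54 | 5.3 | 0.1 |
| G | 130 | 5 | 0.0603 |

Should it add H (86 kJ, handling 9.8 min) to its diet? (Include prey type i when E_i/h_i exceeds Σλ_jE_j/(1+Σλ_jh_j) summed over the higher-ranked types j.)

Current rate: (0.1×54 + 0.0603×130)/(1 + 0.1×5.3 + 0.0603×5) = 7.229 kJ/min.
H: E/h = 86/9.8 = 8.776 kJ/min.
Since 8.776 > R, including H increases the long-run rate.

Yes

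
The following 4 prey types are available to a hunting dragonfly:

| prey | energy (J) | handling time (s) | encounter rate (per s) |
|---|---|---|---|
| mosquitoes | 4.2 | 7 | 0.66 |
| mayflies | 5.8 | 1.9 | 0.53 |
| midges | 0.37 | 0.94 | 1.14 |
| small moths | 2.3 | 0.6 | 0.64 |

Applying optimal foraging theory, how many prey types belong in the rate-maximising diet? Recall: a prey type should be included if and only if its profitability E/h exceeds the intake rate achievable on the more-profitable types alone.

Profitabilities (E/h, J/s): small moths 3.83, mayflies 3.05, mosquitoes 0.6, midges 0.394. Add prey in this order while the next type's profitability exceeds the intake rate on those already taken.
Rate on top 1: 1.064. mayflies: 3.05 > 1.064 → include.
Rate on top 2: 1.901. mosquitoes: 0.6 < 1.901 → exclude; stop.
Optimal diet: small moths, mayflies — 2 of 4 types.

2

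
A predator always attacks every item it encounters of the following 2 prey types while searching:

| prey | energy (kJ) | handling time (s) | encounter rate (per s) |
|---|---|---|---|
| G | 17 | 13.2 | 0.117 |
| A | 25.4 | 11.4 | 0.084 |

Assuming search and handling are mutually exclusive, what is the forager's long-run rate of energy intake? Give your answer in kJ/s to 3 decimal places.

R = Σλ_iE_i / (1 + Σλ_ih_i)
Numerator: 0.117×17 + 0.084×25.4 = 4.123
Denominator: 1 + 0.117×13.2 + 0.084×11.4 = 3.502
R = 4.123/3.502 = 1.177 kJ/s

1.177 kJ/s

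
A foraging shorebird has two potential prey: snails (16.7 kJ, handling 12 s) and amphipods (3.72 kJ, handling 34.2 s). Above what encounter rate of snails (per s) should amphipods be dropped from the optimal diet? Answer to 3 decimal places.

0.007 per s

At the threshold, the rate on snails alone equals the profitability of amphipods: λ·16.7/(1 + λ·12) = 3.72/34.2 = 0.1088.
Rearranging, λ(16.7 − 0.1088×12) = 0.1088, so λ = 0.1088/15.39 = 0.007066 per s.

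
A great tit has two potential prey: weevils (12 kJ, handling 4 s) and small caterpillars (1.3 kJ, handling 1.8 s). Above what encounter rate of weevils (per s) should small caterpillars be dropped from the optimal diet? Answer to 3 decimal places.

0.079 per s

Drop small caterpillars once their profitability E₂/h₂ falls below the rate achievable on weevils alone: E₂/h₂ = λE₁/(1 + λh₁).
Solve for λ: λE₁h₂ = E₂(1 + λh₁) → λ(E₁h₂ − E₂h₁) = E₂ → λ = E₂/(E₁h₂ − E₂h₁).
λ = 1.3/(12×1.8 − 1.3×4) = 1.3/16.4 = 0.07927 per s.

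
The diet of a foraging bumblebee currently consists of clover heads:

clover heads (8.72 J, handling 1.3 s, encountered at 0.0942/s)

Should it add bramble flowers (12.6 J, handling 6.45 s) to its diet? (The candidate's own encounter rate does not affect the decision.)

Yes

Intake rate on the current diet: R = (0.0942×8.72) / (1 + 0.0942×1.3) = 0.8214/1.122 = 0.7318 J/s.
bramble flowers: E/h = 12.6/6.45 = 1.953 J/s.
Since 1.953 > R, including bramble flowers increases the long-run rate.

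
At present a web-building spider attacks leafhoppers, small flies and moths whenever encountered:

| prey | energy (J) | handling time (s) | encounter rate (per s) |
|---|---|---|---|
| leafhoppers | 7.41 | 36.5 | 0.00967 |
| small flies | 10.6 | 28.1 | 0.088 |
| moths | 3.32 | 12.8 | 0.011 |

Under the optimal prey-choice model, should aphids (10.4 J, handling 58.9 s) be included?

On leafhoppers, small flies and moths alone, R = ΣλE/(1+Σλh) = 1.041/3.967 = 0.2624 J/s.
aphids: E/h = 10.4/58.9 = 0.1766 J/s.
Since 0.1766 < R, time spent handling aphids is better spent searching.

No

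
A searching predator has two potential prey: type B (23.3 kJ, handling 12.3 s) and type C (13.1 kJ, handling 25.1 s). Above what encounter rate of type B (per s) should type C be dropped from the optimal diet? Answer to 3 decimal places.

0.031 per s

Drop type C once their profitability E₂/h₂ falls below the rate achievable on type B alone: E₂/h₂ = λE₁/(1 + λh₁).
Solve for λ: λE₁h₂ = E₂(1 + λh₁) → λ(E₁h₂ − E₂h₁) = E₂ → λ = E₂/(E₁h₂ − E₂h₁).
λ = 13.1/(23.3×25.1 − 13.1×12.3) = 13.1/423.7 = 0.03092 per s.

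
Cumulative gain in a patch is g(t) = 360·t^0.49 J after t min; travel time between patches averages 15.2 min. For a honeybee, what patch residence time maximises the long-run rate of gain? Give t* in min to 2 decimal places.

14.60 min

Maximise g(t)/(T+t): set derivative to zero → g'(t)(T+t) = g(t).
g'(t) = 0.49·360·t^-0.51. Setting 0.49·360·t^-0.51 = 360·t^0.49/(15.2+t) gives 0.49(15.2+t) = t, so 0.51·t = 0.49×15.2.
t* = 0.49×15.2/0.51 = 14.6 min.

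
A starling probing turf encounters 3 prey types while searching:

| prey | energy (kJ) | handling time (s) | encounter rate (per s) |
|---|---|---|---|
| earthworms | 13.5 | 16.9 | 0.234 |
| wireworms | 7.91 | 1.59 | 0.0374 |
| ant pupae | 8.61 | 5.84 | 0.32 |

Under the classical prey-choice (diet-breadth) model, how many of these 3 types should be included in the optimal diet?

E/h in descending order: wireworms 4.97, ant pupae 1.47, earthworms 0.799 kJ/s. The optimal diet is the largest prefix of this list for which every included type satisfies E_i/h_i > R on the types above it.
Rate on top 1: 0.2792. ant pupae: 1.47 > 0.2792 → include.
Rate on top 2: 1.042. earthworms: 0.799 < 1.042 → exclude; stop.
Optimal diet: wireworms, ant pupae — 2 of 3 types.

2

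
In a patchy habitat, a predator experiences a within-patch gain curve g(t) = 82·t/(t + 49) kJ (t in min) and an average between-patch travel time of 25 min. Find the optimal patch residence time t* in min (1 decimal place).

Optimal t* satisfies g'(t*) = g(t*)/(T + t*).
g'(t) = 82·49/(t + 49)². Setting 82·49/(t+49)² = 82t/[(t+49)(25+t)] gives 49(25+t) = t(t+49), so t² = 49×25 = 1225.
t* = √1225 = 35 min.

35.0 min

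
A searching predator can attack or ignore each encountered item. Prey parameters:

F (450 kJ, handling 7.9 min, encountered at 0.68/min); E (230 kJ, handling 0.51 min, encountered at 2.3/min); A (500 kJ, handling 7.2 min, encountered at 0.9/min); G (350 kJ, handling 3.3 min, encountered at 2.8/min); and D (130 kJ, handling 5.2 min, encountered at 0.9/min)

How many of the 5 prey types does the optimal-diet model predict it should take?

1

E/h in descending order: E 451, G 106, A 69.4, F 57, D 25 kJ/min. The optimal diet is the largest prefix of this list for which every included type satisfies E_i/h_i > R on the types above it.
Rate on top 1: 243.4. G: 106 < 243.4 → exclude; stop.
Optimal diet: E — 1 of 5 types.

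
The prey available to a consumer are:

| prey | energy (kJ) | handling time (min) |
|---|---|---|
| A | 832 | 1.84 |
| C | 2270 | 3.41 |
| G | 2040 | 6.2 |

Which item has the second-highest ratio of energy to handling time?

Profitability E/h (kJ/min): A = 832/1.84 = 452, C = 2270/3.41 = 666, G = 2040/6.2 = 329.
Ranked: C > A > G.

A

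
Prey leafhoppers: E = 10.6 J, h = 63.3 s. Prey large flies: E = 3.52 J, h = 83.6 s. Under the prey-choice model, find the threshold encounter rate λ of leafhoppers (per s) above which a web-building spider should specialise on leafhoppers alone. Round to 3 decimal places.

0.005 per s

The zero-one rule: include large flies iff E₂/h₂ > λE₁/(1+λh₁). Equality gives the switch point.
λE₁h₂ = E₂ + λE₂h₁ ⇒ λ = E₂/(E₁h₂ − E₂h₁) = 3.52/(886.2 − 222.8) = 0.005306 per s.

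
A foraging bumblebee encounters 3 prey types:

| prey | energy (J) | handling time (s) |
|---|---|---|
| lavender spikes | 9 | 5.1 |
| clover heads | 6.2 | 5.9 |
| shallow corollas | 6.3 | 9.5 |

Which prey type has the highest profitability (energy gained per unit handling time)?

Profitability E/h (J/s): lavender spikes = 9/5.1 = 1.76, clover heads = 6.2/5.9 = 1.05, shallow corollas = 6.3/9.5 = 0.663.
Ranked: lavender spikes > clover heads > shallow corollas.

lavender spikes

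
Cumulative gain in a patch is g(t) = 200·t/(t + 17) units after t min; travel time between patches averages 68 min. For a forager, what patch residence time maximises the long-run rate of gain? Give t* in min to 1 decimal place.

By the marginal value theorem, leave when the instantaneous gain rate g'(t) equals the habitat-wide average g(t)/(T + t).
g'(t) = 200·17/(t + 17)². Setting 200·17/(t+17)² = 200t/[(t+17)(68+t)] gives 17(68+t) = t(t+17), so t² = 17×68 = 1156.
t* = √1156 = 34 min.

34.0 min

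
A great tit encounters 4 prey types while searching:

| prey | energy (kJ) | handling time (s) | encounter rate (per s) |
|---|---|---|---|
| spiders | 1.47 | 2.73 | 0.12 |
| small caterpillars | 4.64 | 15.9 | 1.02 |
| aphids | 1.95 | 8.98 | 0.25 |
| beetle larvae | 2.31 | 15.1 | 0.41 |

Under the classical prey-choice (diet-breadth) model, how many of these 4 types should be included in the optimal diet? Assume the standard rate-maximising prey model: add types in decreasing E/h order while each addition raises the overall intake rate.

2

Profitabilities (E/h, kJ/s): spiders 0.538, small caterpillars 0.292, aphids 0.217, beetle larvae 0.153. Add prey in this order while the next type's profitability exceeds the intake rate on those already taken.
Rate on top 1: 0.1329. small caterpillars: 0.292 > 0.1329 → include.
Rate on top 2: 0.2798. aphids: 0.217 < 0.2798 → exclude; stop.
Optimal diet: spiders, small caterpillars — 2 of 4 types.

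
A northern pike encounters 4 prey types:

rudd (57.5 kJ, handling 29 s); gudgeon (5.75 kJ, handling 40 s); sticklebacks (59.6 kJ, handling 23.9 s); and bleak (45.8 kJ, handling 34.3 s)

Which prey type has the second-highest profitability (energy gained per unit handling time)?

rudd

Profitability E/h (kJ/s): rudd = 57.5/29 = 1.98, gudgeon = 5.75/40 = 0.144, sticklebacks = 59.6/23.9 = 2.49, bleak = 45.8/34.3 = 1.34.
Ranked: sticklebacks > rudd > bleak > gudgeon.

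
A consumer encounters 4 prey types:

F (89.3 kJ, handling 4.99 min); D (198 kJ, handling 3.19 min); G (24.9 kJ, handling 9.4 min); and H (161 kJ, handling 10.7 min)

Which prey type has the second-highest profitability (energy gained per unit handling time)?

In descending order of E/h:
D: 198/3.19 = 62.1 kJ/min
F: 89.3/4.99 = 17.9 kJ/min
H: 161/10.7 = 15 kJ/min
G: 24.9/9.4 = 2.65 kJ/min

F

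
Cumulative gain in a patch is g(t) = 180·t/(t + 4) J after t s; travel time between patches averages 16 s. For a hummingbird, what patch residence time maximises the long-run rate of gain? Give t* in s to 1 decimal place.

By the marginal value theorem, leave when the instantaneous gain rate g'(t) equals the habitat-wide average g(t)/(T + t).
g'(t) = 180·4/(t + 4)². Setting 180·4/(t+4)² = 180t/[(t+4)(16+t)] gives 4(16+t) = t(t+4), so t² = 4×16 = 64.
t* = √64 = 8 s.

8.0 s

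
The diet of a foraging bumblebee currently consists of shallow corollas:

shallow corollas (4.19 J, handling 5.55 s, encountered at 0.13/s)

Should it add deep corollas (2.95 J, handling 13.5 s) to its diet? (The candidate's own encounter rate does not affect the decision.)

No

On shallow corollas alone, R = ΣλE/(1+Σλh) = 0.5447/1.722 = 0.3164 J/s.
Profitability of deep corollas: 2.95/13.5 = 0.2185 J/s.
0.2185 < 0.3164, so adding deep corollas would lower the average — exclude it.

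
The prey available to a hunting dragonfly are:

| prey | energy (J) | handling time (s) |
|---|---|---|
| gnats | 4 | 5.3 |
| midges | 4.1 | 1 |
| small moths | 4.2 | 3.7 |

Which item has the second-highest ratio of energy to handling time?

Profitability E/h (J/s): gnats = 4/5.3 = 0.755, midges = 4.1/1 = 4.1, small moths = 4.2/3.7 = 1.14.
Ranked: midges > small moths > gnats.

small moths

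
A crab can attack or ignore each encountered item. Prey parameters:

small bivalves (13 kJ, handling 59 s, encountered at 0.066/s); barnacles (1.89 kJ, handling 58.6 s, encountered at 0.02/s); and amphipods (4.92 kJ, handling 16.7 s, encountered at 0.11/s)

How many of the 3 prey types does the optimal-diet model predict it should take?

E/h in descending order: amphipods 0.295, small bivalves 0.22, barnacles 0.0323 kJ/s. The optimal diet is the largest prefix of this list for which every included type satisfies E_i/h_i > R on the types above it.
Rate on top 1: 0.1908. small bivalves: 0.22 > 0.1908 → include.
Rate on top 2: 0.2079. barnacles: 0.0323 < 0.2079 → exclude; stop.
Optimal diet: amphipods, small bivalves — 2 of 3 types.

2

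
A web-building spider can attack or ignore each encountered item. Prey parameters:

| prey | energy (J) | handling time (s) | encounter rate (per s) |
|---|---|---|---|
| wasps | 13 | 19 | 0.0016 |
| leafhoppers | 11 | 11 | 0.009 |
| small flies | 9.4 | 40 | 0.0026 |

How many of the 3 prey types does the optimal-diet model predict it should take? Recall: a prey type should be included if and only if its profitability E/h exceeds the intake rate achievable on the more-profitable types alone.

Rank by E/h (J/s): leafhoppers 1, wasps 0.684, small flies 0.235. Include each in turn until the next type's E/h falls below the running intake rate.
Rate on top 1: 0.09008. wasps: 0.684 > 0.09008 → include.
Rate on top 2: 0.1061. small flies: 0.235 > 0.1061 → include.
Optimal diet: leafhoppers, wasps, small flies — 3 of 3 types.

3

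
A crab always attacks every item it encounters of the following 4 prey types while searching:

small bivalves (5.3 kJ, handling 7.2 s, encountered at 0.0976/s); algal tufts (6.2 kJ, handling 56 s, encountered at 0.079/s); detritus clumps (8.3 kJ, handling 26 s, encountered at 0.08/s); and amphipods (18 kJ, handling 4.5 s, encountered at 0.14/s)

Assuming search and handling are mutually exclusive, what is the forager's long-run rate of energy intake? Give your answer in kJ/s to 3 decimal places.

0.474 kJ/s

R = (0.0976×5.3 + 0.079×6.2 + 0.08×8.3 + 0.14×18) / (1 + 0.0976×7.2 + 0.079×56 + 0.08×26 + 0.14×4.5) = 4.191/8.837 = 0.4743 kJ/s.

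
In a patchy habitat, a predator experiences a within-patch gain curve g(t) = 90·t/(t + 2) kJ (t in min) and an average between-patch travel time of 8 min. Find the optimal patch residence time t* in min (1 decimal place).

By the marginal value theorem, leave when the instantaneous gain rate g'(t) equals the habitat-wide average g(t)/(T + t).
g'(t) = 90·2/(t + 2)². Setting 90·2/(t+2)² = 90t/[(t+2)(8+t)] gives 2(8+t) = t(t+2), so t² = 2×8 = 16.
t* = √16 = 4 min.

4.0 min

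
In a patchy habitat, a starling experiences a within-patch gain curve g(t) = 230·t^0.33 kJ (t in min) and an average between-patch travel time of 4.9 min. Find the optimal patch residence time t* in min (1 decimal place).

2.4 min

Optimal t* satisfies g'(t*) = g(t*)/(T + t*).
g'(t) = 0.33·230·t^-0.67. Setting 0.33·230·t^-0.67 = 230·t^0.33/(4.9+t) gives 0.33(4.9+t) = t, so 0.67·t = 0.33×4.9.
t* = 0.33×4.9/0.67 = 2.413 min.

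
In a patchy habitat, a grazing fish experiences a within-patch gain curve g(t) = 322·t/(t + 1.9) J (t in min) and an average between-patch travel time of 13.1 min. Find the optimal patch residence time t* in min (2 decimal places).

Maximise g(t)/(T+t): set derivative to zero → g'(t)(T+t) = g(t).
g'(t) = 322·1.9/(t + 1.9)². Setting 322·1.9/(t+1.9)² = 322t/[(t+1.9)(13.1+t)] gives 1.9(13.1+t) = t(t+1.9), so t² = 1.9×13.1 = 24.89.
t* = √24.89 = 4.989 min.

4.99 min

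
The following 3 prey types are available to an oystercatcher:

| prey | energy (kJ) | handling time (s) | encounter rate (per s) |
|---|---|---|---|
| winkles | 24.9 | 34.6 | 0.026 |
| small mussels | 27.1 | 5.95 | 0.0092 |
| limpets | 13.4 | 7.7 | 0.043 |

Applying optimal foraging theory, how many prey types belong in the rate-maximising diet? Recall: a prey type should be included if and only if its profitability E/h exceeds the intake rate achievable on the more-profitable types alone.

E/h in descending order: small mussels 4.55, limpets 1.74, winkles 0.72 kJ/s. The optimal diet is the largest prefix of this list for which every included type satisfies E_i/h_i > R on the types above it.
Rate on top 1: 0.2364. limpets: 1.74 > 0.2364 → include.
Rate on top 2: 0.5957. winkles: 0.72 > 0.5957 → include.
Optimal diet: small mussels, limpets, winkles — 3 of 3 types.

3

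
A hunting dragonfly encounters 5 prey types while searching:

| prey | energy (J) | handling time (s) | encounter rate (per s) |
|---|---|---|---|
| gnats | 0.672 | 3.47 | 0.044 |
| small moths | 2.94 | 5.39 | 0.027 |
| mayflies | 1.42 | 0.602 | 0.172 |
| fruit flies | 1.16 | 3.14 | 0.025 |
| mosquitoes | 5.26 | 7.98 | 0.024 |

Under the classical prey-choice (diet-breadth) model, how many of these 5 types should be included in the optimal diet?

4

E/h in descending order: mayflies 2.36, mosquitoes 0.659, small moths 0.545, fruit flies 0.369, gnats 0.194 J/s. The optimal diet is the largest prefix of this list for which every included type satisfies E_i/h_i > R on the types above it.
Rate on top 1: 0.2213. mosquitoes: 0.659 > 0.2213 → include.
Rate on top 2: 0.2861. small moths: 0.545 > 0.2861 → include.
Rate on top 3: 0.3123. fruit flies: 0.369 > 0.3123 → include.
Rate on top 4: 0.3152. gnats: 0.194 < 0.3152 → exclude; stop.
Optimal diet: mayflies, mosquitoes, small moths, fruit flies — 4 of 5 types.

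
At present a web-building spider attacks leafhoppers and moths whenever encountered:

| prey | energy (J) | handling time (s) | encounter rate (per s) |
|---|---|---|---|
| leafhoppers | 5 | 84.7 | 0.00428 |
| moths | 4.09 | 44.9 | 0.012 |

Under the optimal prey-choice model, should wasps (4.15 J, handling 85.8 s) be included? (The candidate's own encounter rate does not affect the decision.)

Yes

Intake rate on the current diet: R = (0.00428×5 + 0.012×4.09) / (1 + 0.00428×84.7 + 0.012×44.9) = 0.07048/1.901 = 0.03707 J/s.
Profitability of wasps: 4.15/85.8 = 0.04837 J/s.
0.04837 > 0.03707, so adding wasps raises the average — include it.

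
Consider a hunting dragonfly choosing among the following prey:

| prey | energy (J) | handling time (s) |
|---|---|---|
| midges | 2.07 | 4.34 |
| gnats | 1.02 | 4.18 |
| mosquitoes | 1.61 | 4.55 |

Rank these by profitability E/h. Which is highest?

In descending order of E/h:
midges: 2.07/4.34 = 0.477 J/s
mosquitoes: 1.61/4.55 = 0.354 J/s
gnats: 1.02/4.18 = 0.244 J/s

midges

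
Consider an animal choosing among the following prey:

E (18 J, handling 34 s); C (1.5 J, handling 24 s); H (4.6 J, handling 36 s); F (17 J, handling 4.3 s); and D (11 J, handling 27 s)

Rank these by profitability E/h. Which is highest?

Profitability E/h (J/s): E = 18/34 = 0.529, C = 1.5/24 = 0.0625, H = 4.6/36 = 0.128, F = 17/4.3 = 3.95, D = 11/27 = 0.407.
Ranked: F > E > D > H > C.

F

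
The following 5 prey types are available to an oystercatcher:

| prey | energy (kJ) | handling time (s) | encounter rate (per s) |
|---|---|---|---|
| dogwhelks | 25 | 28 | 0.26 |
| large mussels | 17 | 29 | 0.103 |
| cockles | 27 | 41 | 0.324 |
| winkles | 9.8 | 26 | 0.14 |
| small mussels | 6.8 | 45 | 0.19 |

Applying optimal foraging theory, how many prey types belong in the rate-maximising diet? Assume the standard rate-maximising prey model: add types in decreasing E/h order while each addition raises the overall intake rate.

1

Profitabilities (E/h, kJ/s): dogwhelks 0.893, cockles 0.659, large mussels 0.586, winkles 0.377, small mussels 0.151. Add prey in this order while the next type's profitability exceeds the intake rate on those already taken.
Rate on top 1: 0.785. cockles: 0.659 < 0.785 → exclude; stop.
Optimal diet: dogwhelks — 1 of 5 types.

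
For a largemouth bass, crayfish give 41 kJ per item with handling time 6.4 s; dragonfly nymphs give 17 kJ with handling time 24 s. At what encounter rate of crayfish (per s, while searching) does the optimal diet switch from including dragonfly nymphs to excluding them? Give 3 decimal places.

0.019 per s

At the threshold, the rate on crayfish alone equals the profitability of dragonfly nymphs: λ·41/(1 + λ·6.4) = 17/24 = 0.7083.
Rearranging, λ(41 − 0.7083×6.4) = 0.7083, so λ = 0.7083/36.47 = 0.01942 per s.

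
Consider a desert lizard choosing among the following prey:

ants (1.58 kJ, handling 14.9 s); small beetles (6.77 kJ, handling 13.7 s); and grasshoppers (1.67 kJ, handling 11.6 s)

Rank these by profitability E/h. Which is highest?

Profitability E/h (kJ/s): ants = 1.58/14.9 = 0.106, small beetles = 6.77/13.7 = 0.494, grasshoppers = 1.67/11.6 = 0.144.
Ranked: small beetles > grasshoppers > ants.

small beetles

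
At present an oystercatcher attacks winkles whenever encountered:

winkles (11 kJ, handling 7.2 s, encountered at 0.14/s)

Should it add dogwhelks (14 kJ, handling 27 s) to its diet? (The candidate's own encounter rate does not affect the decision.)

No

On winkles alone, R = ΣλE/(1+Σλh) = 1.54/2.008 = 0.7669 kJ/s.
Profitability of dogwhelks: 14/27 = 0.5185 kJ/s.
Since 0.5185 < R, time spent handling dogwhelks is better spent searching.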